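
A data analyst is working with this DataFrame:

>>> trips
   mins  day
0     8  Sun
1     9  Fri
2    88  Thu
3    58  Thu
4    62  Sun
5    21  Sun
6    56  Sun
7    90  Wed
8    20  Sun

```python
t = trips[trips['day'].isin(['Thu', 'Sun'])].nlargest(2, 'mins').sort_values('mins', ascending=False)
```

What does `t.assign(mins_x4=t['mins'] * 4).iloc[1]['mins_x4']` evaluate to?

filter rows where day in ['Thu', 'Sun']:
   mins  day
0     8  Sun
2    88  Thu
3    58  Thu
4    62  Sun
5    21  Sun
6    56  Sun
8    20  Sun
take 2 rows with largest mins:
   mins  day
2    88  Thu
4    62  Sun
sort by mins descending:
   mins  day
2    88  Thu
4    62  Sun
add column mins_x4 = t['mins'] * 4:
   mins  day  mins_x4
2    88  Thu      352
4    62  Sun      248
Finally, value at position 1, column 'mins_x4' = 248.

248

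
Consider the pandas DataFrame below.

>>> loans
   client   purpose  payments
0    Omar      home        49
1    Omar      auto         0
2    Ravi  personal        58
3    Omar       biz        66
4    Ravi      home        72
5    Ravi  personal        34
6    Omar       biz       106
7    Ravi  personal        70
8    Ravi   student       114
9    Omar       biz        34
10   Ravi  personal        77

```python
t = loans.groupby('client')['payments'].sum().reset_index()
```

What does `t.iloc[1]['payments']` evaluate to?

group by client, sum of payments:
client
Omar    255
Ravi    425
Name: payments, dtype: int64
reset_index():
  client  payments
0   Omar       255
1   Ravi       425
value at position 1, column 'payments' → 425

425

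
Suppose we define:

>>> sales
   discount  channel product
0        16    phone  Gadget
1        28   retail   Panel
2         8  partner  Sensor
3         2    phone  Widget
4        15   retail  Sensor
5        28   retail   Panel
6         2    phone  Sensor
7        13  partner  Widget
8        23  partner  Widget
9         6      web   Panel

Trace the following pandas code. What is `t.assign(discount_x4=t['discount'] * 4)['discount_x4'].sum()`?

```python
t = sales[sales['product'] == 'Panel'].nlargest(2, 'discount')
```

224

filter rows where product == 'Panel':
   discount channel product
1        28  retail   Panel
5        28  retail   Panel
9         6     web   Panel
take 2 rows with largest discount:
   discount channel product
1        28  retail   Panel
5        28  retail   Panel
add column discount_x4 = t['discount'] * 4:
   discount channel product  discount_x4
1        28  retail   Panel          112
5        28  retail   Panel          112
Finally, sum of column 'discount_x4' = 224.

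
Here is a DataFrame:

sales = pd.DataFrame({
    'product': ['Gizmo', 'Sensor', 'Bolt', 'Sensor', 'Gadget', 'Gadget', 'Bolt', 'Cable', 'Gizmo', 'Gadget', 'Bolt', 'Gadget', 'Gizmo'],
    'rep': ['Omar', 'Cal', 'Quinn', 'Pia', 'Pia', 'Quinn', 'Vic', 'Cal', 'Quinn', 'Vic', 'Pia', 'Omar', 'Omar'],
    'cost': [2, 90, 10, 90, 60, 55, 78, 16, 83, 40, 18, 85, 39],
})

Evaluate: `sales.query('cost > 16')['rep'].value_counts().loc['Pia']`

filter rows where cost > 16:
   product    rep  cost
1   Sensor    Cal    90
3   Sensor    Pia    90
4   Gadget    Pia    60
5   Gadget  Quinn    55
6     Bolt    Vic    78
8    Gizmo  Quinn    83
9   Gadget    Vic    40
10    Bolt    Pia    18
11  Gadget   Omar    85
12   Gizmo   Omar    39
value_counts of rep:
rep
Pia      3
Quinn    2
Vic      2
Omar     2
Cal      1
Name: count, dtype: int64
Taking the value at index 'Pia' gives 3.

3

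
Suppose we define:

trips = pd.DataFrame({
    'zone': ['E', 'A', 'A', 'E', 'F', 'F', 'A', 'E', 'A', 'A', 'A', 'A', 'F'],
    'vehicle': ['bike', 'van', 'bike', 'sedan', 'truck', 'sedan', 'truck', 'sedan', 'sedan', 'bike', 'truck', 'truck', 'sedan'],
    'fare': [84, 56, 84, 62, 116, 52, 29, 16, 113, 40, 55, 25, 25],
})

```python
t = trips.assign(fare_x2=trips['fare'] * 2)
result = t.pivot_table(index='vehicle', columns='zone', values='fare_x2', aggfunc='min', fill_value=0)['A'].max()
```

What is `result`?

add column fare_x2 = trips['fare'] * 2:
   zone vehicle  fare  fare_x2
0     E    bike    84      168
1     A     van    56      112
2     A    bike    84      168
3     E   sedan    62      124
4     F   truck   116      232
5     F   sedan    52      104
6     A   truck    29       58
7     E   sedan    16       32
8     A   sedan   113      226
9     A    bike    40       80
10    A   truck    55      110
11    A   truck    25       50
12    F   sedan    25       50
pivot: rows=vehicle, cols=zone, min(fare_x2):
zone       A    E    F
vehicle               
bike      80  168    0
sedan    226   32   50
truck     50    0  232
van      112    0    0

226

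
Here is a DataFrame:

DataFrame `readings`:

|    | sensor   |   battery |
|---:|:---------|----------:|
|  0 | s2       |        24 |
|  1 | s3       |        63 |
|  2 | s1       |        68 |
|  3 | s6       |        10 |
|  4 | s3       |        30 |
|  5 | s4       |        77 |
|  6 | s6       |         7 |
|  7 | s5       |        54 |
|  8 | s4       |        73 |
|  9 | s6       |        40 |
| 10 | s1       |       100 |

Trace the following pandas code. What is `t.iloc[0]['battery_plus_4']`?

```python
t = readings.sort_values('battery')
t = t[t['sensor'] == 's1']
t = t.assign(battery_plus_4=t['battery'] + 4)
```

72

sort by battery:
   sensor  battery
6      s6        7
3      s6       10
0      s2       24
4      s3       30
9      s6       40
7      s5       54
1      s3       63
2      s1       68
8      s4       73
5      s4       77
10     s1      100
filter rows where sensor == 's1':
   sensor  battery
2      s1       68
10     s1      100
add column battery_plus_4 = t['battery'] + 4:
   sensor  battery  battery_plus_4
2      s1       68              72
10     s1      100             104
value at position 0, column 'battery_plus_4' → 72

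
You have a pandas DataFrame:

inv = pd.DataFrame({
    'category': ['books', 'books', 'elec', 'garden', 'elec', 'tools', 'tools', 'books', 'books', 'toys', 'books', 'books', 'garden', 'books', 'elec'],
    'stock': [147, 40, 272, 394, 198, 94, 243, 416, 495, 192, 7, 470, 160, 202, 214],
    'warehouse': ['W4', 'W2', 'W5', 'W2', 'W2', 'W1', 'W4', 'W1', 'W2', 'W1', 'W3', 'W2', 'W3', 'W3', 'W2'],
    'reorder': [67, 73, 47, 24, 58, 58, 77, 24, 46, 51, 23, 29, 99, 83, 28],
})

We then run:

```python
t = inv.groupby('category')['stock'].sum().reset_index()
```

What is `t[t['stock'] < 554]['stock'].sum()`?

529

group by category, sum of stock:
category
books     1777
elec       684
garden     554
tools      337
toys       192
Name: stock, dtype: int64
reset_index():
  category  stock
0    books   1777
1     elec    684
2   garden    554
3    tools    337
4     toys    192
filter rows where stock < 554:
  category  stock
3    tools    337
4     toys    192
Reading off the sum of column 'stock', we get 529.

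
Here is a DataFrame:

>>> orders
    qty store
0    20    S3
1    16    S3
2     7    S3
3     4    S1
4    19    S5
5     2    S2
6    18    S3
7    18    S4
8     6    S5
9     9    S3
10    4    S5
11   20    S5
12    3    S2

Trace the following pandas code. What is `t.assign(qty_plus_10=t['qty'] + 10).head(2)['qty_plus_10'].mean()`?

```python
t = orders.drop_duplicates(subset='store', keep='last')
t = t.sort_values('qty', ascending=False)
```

drop duplicate store (keep=last):
    qty store
3     4    S1
7    18    S4
9     9    S3
11   20    S5
12    3    S2
sort by qty descending:
    qty store
11   20    S5
7    18    S4
9     9    S3
3     4    S1
12    3    S2
add column qty_plus_10 = t['qty'] + 10:
    qty store  qty_plus_10
11   20    S5           30
7    18    S4           28
9     9    S3           19
3     4    S1           14
12    3    S2           13
take first 2 rows:
    qty store  qty_plus_10
11   20    S5           30
7    18    S4           28
The mean of column 'qty_plus_10' is 29.0.

29.0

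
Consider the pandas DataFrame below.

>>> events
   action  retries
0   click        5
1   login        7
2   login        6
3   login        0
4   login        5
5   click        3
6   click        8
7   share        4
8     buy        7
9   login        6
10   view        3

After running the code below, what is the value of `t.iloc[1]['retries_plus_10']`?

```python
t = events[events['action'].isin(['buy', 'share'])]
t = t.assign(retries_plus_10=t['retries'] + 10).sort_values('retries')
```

filter rows where action in ['buy', 'share']:
  action  retries
7  share        4
8    buy        7
add column retries_plus_10 = t['retries'] + 10:
  action  retries  retries_plus_10
7  share        4               14
8    buy        7               17
sort by retries:
  action  retries  retries_plus_10
7  share        4               14
8    buy        7               17
Hence 17.

17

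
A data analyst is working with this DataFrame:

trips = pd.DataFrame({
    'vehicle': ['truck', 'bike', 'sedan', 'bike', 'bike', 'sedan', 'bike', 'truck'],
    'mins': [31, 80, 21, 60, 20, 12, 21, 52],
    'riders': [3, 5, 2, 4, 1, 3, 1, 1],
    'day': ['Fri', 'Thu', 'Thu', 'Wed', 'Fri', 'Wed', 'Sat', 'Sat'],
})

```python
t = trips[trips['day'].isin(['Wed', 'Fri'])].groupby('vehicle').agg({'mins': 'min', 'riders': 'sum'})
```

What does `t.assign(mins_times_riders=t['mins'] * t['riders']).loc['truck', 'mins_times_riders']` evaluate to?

filter rows where day in ['Wed', 'Fri']:
  vehicle  mins  riders  day
0   truck    31       3  Fri
3    bike    60       4  Wed
4    bike    20       1  Fri
5   sedan    12       3  Wed
group by vehicle: min(mins), sum(riders):
         mins  riders
vehicle              
bike       20       5
sedan      12       3
truck      31       3
add column mins_times_riders = t['mins'] * t['riders']:
         mins  riders  mins_times_riders
vehicle                                 
bike       20       5                100
sedan      12       3                 36
truck      31       3                 93
Hence 93.

93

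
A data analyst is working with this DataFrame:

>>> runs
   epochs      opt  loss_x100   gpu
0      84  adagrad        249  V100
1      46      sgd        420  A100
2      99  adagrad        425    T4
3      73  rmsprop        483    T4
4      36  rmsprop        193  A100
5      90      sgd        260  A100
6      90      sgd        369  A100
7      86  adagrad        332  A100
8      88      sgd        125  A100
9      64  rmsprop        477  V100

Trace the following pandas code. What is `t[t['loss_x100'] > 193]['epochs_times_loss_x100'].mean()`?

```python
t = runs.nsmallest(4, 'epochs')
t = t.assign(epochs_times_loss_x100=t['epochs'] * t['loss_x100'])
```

take 4 rows with smallest epochs:
   epochs      opt  loss_x100   gpu
4      36  rmsprop        193  A100
1      46      sgd        420  A100
9      64  rmsprop        477  V100
3      73  rmsprop        483    T4
add column epochs_times_loss_x100 = t['epochs'] * t['loss_x100']:
   epochs      opt  loss_x100   gpu  epochs_times_loss_x100
4      36  rmsprop        193  A100                    6948
1      46      sgd        420  A100                   19320
9      64  rmsprop        477  V100                   30528
3      73  rmsprop        483    T4                   35259
filter rows where loss_x100 > 193:
   epochs      opt  loss_x100   gpu  epochs_times_loss_x100
1      46      sgd        420  A100                   19320
9      64  rmsprop        477  V100                   30528
3      73  rmsprop        483    T4                   35259

28369.0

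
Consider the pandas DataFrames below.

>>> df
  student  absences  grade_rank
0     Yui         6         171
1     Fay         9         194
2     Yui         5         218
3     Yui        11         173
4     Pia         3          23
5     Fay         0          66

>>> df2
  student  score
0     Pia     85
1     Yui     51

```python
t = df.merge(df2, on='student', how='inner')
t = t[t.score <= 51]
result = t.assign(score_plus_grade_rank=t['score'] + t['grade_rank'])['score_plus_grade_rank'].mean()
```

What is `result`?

merge on 'student' (how='inner') → 4 rows:
  student  absences  grade_rank  score
0     Yui         6         171     51
1     Yui         5         218     51
2     Yui        11         173     51
3     Pia         3          23     85
filter rows where score <= 51:
  student  absences  grade_rank  score
0     Yui         6         171     51
1     Yui         5         218     51
2     Yui        11         173     51
add column score_plus_grade_rank = t['score'] + t['grade_rank']:
  student  absences  grade_rank  score  score_plus_grade_rank
0     Yui         6         171     51                    222
1     Yui         5         218     51                    269
2     Yui        11         173     51                    224

238.333333333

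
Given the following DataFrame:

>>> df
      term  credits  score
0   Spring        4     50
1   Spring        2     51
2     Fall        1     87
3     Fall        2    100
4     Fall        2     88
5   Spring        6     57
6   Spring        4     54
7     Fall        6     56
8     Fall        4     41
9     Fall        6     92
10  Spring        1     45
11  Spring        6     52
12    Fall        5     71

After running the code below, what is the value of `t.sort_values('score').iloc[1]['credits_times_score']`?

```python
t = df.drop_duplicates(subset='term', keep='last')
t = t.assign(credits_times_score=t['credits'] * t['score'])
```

355

drop duplicate term (keep=last):
      term  credits  score
11  Spring        6     52
12    Fall        5     71
add column credits_times_score = t['credits'] * t['score']:
      term  credits  score  credits_times_score
11  Spring        6     52                  312
12    Fall        5     71                  355
sort by score:
      term  credits  score  credits_times_score
11  Spring        6     52                  312
12    Fall        5     71                  355
So iloc[1]['credits_times_score'] = 355.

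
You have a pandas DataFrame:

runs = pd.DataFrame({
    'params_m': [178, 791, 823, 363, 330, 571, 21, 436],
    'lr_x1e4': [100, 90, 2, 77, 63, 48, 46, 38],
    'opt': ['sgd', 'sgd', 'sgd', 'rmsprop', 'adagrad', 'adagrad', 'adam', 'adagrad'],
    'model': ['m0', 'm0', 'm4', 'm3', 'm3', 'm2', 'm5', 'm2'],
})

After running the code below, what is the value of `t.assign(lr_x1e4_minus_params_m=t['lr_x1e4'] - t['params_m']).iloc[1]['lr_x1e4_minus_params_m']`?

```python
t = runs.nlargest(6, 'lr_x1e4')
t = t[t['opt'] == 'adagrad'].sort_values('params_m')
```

take 6 rows with largest lr_x1e4:
   params_m  lr_x1e4      opt model
0       178      100      sgd    m0
1       791       90      sgd    m0
3       363       77  rmsprop    m3
4       330       63  adagrad    m3
5       571       48  adagrad    m2
6        21       46     adam    m5
filter rows where opt == 'adagrad':
   params_m  lr_x1e4      opt model
4       330       63  adagrad    m3
5       571       48  adagrad    m2
sort by params_m:
   params_m  lr_x1e4      opt model
4       330       63  adagrad    m3
5       571       48  adagrad    m2
add column lr_x1e4_minus_params_m = t['lr_x1e4'] - t['params_m']:
   params_m  lr_x1e4      opt model  lr_x1e4_minus_params_m
4       330       63  adagrad    m3                    -267
5       571       48  adagrad    m2                    -523

-523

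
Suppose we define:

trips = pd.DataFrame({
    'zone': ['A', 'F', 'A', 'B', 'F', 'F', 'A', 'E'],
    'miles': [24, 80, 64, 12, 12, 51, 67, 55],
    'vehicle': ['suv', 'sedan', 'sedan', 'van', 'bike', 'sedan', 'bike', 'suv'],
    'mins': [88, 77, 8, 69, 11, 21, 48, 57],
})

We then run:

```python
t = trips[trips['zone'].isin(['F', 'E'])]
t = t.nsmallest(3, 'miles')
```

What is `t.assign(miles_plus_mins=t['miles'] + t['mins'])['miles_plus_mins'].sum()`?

207

filter rows where zone in ['F', 'E']:
  zone  miles vehicle  mins
1    F     80   sedan    77
4    F     12    bike    11
5    F     51   sedan    21
7    E     55     suv    57
take 3 rows with smallest miles:
  zone  miles vehicle  mins
4    F     12    bike    11
5    F     51   sedan    21
7    E     55     suv    57
add column miles_plus_mins = t['miles'] + t['mins']:
  zone  miles vehicle  mins  miles_plus_mins
4    F     12    bike    11               23
5    F     51   sedan    21               72
7    E     55     suv    57              112
Reading off the sum of column 'miles_plus_mins', we get 207.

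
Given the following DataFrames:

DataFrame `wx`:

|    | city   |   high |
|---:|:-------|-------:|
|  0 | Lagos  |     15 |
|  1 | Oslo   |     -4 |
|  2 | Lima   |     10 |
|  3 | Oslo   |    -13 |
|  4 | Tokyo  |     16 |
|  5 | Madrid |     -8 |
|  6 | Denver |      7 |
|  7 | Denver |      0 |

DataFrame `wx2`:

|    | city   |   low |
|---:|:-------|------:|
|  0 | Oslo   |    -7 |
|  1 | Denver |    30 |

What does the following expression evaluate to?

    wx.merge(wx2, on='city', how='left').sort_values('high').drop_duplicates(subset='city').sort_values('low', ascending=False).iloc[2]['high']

merge on 'city' (how='left') → 8 rows:
     city  high   low
0   Lagos    15   NaN
1    Oslo    -4  -7.0
2    Lima    10   NaN
3    Oslo   -13  -7.0
4   Tokyo    16   NaN
5  Madrid    -8   NaN
6  Denver     7  30.0
7  Denver     0  30.0
sort by high:
     city  high   low
3    Oslo   -13  -7.0
5  Madrid    -8   NaN
1    Oslo    -4  -7.0
7  Denver     0  30.0
6  Denver     7  30.0
2    Lima    10   NaN
0   Lagos    15   NaN
4   Tokyo    16   NaN
drop duplicate city (keep=first):
     city  high   low
3    Oslo   -13  -7.0
5  Madrid    -8   NaN
7  Denver     0  30.0
2    Lima    10   NaN
0   Lagos    15   NaN
4   Tokyo    16   NaN
sort by low descending:
     city  high   low
7  Denver     0  30.0
3    Oslo   -13  -7.0
5  Madrid    -8   NaN
2    Lima    10   NaN
0   Lagos    15   NaN
4   Tokyo    16   NaN

-8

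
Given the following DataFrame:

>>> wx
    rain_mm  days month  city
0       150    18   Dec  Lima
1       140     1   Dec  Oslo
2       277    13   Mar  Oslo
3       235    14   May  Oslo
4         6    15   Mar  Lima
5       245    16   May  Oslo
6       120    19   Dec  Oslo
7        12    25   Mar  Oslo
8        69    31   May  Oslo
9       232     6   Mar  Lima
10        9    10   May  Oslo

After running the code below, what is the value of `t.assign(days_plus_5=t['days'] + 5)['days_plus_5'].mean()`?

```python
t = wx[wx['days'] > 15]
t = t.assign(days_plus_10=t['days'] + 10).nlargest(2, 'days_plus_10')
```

33.0

filter rows where days > 15:
   rain_mm  days month  city
0      150    18   Dec  Lima
5      245    16   May  Oslo
6      120    19   Dec  Oslo
7       12    25   Mar  Oslo
8       69    31   May  Oslo
add column days_plus_10 = t['days'] + 10:
   rain_mm  days month  city  days_plus_10
0      150    18   Dec  Lima            28
5      245    16   May  Oslo            26
6      120    19   Dec  Oslo            29
7       12    25   Mar  Oslo            35
8       69    31   May  Oslo            41
take 2 rows with largest days_plus_10:
   rain_mm  days month  city  days_plus_10
8       69    31   May  Oslo            41
7       12    25   Mar  Oslo            35
add column days_plus_5 = t['days'] + 5:
   rain_mm  days month  city  days_plus_10  days_plus_5
8       69    31   May  Oslo            41           36
7       12    25   Mar  Oslo            35           30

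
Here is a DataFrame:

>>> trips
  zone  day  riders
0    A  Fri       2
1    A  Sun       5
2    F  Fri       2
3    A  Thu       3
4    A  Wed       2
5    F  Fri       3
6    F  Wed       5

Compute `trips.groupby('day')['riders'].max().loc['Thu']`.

3

group by day, max of riders:
day
Fri    3
Sun    5
Thu    3
Wed    5
Name: riders, dtype: int64
Then the value at index 'Thu': 3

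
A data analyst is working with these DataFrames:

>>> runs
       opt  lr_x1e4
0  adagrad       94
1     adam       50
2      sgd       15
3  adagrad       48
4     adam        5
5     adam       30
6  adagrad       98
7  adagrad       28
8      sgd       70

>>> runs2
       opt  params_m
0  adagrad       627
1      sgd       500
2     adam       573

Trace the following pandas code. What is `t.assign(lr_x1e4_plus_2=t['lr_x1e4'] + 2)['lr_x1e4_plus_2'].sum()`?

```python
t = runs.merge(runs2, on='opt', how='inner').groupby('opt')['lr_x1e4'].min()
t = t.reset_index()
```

merge on 'opt' (how='inner') → 9 rows:
       opt  lr_x1e4  params_m
0  adagrad       94       627
1     adam       50       573
2      sgd       15       500
3  adagrad       48       627
4     adam        5       573
5     adam       30       573
6  adagrad       98       627
7  adagrad       28       627
8      sgd       70       500
group by opt, min of lr_x1e4:
opt
adagrad    28
adam        5
sgd        15
Name: lr_x1e4, dtype: int64
reset_index():
       opt  lr_x1e4
0  adagrad       28
1     adam        5
2      sgd       15
add column lr_x1e4_plus_2 = t['lr_x1e4'] + 2:
       opt  lr_x1e4  lr_x1e4_plus_2
0  adagrad       28              30
1     adam        5               7
2      sgd       15              17
So sum() = 54.

54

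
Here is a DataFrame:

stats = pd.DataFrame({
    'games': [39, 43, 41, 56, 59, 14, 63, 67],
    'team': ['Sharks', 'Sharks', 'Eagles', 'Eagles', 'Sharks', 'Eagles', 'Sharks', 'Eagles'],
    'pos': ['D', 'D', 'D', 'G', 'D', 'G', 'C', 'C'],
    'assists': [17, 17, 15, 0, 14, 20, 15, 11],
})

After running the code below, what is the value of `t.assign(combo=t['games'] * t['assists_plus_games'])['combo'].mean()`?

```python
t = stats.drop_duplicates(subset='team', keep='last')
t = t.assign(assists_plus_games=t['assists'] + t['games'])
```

drop duplicate team (keep=last):
   games    team pos  assists
6     63  Sharks   C       15
7     67  Eagles   C       11
add column assists_plus_games = t['assists'] + t['games']:
   games    team pos  assists  assists_plus_games
6     63  Sharks   C       15                  78
7     67  Eagles   C       11                  78
add column combo = t['games'] * t['assists_plus_games']:
   games    team pos  assists  assists_plus_games  combo
6     63  Sharks   C       15                  78   4914
7     67  Eagles   C       11                  78   5226
The mean of column 'combo' is 5070.0.

5070.0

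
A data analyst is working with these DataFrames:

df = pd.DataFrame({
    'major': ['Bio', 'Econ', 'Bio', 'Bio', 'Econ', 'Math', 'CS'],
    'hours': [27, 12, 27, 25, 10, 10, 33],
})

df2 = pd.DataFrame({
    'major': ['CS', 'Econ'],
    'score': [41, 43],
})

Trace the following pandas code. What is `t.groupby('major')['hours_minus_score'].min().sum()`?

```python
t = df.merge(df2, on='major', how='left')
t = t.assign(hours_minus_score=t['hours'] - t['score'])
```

merge on 'major' (how='left') → 7 rows:
  major  hours  score
0   Bio     27    NaN
1  Econ     12   43.0
2   Bio     27    NaN
3   Bio     25    NaN
4  Econ     10   43.0
5  Math     10    NaN
6    CS     33   41.0
add column hours_minus_score = t['hours'] - t['score']:
  major  hours  score  hours_minus_score
0   Bio     27    NaN                NaN
1  Econ     12   43.0              -31.0
2   Bio     27    NaN                NaN
3   Bio     25    NaN                NaN
4  Econ     10   43.0              -33.0
5  Math     10    NaN                NaN
6    CS     33   41.0               -8.0
group by major, min of hours_minus_score:
major
Bio      NaN
CS      -8.0
Econ   -33.0
Math     NaN
Name: hours_minus_score, dtype: float64

-41.0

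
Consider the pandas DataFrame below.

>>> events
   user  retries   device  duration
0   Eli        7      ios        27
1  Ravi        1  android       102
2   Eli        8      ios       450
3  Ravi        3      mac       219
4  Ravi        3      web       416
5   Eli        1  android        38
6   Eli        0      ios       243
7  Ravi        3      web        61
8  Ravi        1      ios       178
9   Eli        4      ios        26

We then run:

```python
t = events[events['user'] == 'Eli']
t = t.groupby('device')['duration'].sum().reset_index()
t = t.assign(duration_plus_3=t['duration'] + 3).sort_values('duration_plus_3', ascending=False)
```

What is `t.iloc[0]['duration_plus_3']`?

749

filter rows where user == 'Eli':
  user  retries   device  duration
0  Eli        7      ios        27
2  Eli        8      ios       450
5  Eli        1  android        38
6  Eli        0      ios       243
9  Eli        4      ios        26
group by device, sum of duration:
device
android     38
ios        746
Name: duration, dtype: int64
reset_index():
    device  duration
0  android        38
1      ios       746
add column duration_plus_3 = t['duration'] + 3:
    device  duration  duration_plus_3
0  android        38               41
1      ios       746              749
sort by duration_plus_3 descending:
    device  duration  duration_plus_3
1      ios       746              749
0  android        38               41
The value at position 0, column 'duration_plus_3' is 749.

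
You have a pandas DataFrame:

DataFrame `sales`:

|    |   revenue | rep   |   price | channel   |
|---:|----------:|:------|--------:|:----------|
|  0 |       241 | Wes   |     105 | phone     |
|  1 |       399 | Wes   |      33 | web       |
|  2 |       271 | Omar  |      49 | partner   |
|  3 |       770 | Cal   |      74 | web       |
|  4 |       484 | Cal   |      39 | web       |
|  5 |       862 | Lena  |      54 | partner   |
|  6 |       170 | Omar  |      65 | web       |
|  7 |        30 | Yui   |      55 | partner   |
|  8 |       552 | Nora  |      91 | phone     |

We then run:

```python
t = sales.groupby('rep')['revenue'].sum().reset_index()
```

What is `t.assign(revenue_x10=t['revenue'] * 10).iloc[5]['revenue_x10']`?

300

group by rep, sum of revenue:
rep
Cal     1254
Lena     862
Nora     552
Omar     441
Wes      640
Yui       30
Name: revenue, dtype: int64
reset_index():
    rep  revenue
0   Cal     1254
1  Lena      862
2  Nora      552
3  Omar      441
4   Wes      640
5   Yui       30
add column revenue_x10 = t['revenue'] * 10:
    rep  revenue  revenue_x10
0   Cal     1254        12540
1  Lena      862         8620
2  Nora      552         5520
3  Omar      441         4410
4   Wes      640         6400
5   Yui       30          300
Taking the value at position 5, column 'revenue_x10' gives 300.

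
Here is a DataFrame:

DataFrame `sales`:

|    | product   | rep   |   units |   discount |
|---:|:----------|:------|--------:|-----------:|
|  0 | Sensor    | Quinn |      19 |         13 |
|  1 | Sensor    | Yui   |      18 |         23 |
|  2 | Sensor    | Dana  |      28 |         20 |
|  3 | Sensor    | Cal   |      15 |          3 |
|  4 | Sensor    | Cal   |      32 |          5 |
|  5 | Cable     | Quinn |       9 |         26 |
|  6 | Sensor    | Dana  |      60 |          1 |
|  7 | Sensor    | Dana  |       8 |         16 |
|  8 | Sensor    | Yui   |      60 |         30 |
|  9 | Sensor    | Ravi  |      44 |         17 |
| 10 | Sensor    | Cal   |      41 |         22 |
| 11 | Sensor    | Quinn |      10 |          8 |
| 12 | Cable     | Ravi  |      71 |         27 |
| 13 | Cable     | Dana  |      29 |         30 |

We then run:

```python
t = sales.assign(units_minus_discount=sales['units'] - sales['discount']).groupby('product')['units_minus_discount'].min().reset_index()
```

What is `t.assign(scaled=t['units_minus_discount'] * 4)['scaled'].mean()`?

-50.0

add column units_minus_discount = sales['units'] - sales['discount']:
   product    rep  units  discount  units_minus_discount
0   Sensor  Quinn     19        13                     6
1   Sensor    Yui     18        23                    -5
2   Sensor   Dana     28        20                     8
3   Sensor    Cal     15         3                    12
4   Sensor    Cal     32         5                    27
5    Cable  Quinn      9        26                   -17
6   Sensor   Dana     60         1                    59
7   Sensor   Dana      8        16                    -8
8   Sensor    Yui     60        30                    30
9   Sensor   Ravi     44        17                    27
10  Sensor    Cal     41        22                    19
11  Sensor  Quinn     10         8                     2
12   Cable   Ravi     71        27                    44
13   Cable   Dana     29        30                    -1
group by product, min of units_minus_discount:
product
Cable    -17
Sensor    -8
Name: units_minus_discount, dtype: int64
reset_index():
  product  units_minus_discount
0   Cable                   -17
1  Sensor                    -8
add column scaled = t['units_minus_discount'] * 4:
  product  units_minus_discount  scaled
0   Cable                   -17     -68
1  Sensor                    -8     -32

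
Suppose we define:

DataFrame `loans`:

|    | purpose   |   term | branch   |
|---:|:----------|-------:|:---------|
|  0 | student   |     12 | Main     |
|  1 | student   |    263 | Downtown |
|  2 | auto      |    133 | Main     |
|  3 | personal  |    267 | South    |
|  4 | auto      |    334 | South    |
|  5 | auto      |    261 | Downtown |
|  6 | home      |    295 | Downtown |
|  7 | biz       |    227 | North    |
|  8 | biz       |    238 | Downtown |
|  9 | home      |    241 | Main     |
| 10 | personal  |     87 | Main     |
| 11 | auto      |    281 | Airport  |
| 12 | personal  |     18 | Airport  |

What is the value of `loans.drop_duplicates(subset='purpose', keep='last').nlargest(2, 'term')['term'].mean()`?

272.0

drop duplicate purpose (keep=last):
     purpose  term    branch
1    student   263  Downtown
8        biz   238  Downtown
9       home   241      Main
11      auto   281   Airport
12  personal    18   Airport
take 2 rows with largest term:
    purpose  term    branch
11     auto   281   Airport
1   student   263  Downtown
mean of column 'term' → 272.0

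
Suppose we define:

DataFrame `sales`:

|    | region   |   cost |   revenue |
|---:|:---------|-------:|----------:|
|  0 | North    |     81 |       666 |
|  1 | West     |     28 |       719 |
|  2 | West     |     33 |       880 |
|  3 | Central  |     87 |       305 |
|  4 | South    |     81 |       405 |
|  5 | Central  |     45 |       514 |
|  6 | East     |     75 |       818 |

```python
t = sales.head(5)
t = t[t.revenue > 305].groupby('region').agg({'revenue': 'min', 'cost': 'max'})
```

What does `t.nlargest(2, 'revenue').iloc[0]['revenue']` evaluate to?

take first 5 rows:
    region  cost  revenue
0    North    81      666
1     West    28      719
2     West    33      880
3  Central    87      305
4    South    81      405
filter rows where revenue > 305:
  region  cost  revenue
0  North    81      666
1   West    28      719
2   West    33      880
4  South    81      405
group by region: min(revenue), max(cost):
        revenue  cost
region               
North       666    81
South       405    81
West        719    33
take 2 rows with largest revenue:
        revenue  cost
region               
West        719    33
North       666    81
Reading off the value at position 0, column 'revenue', we get 719.

719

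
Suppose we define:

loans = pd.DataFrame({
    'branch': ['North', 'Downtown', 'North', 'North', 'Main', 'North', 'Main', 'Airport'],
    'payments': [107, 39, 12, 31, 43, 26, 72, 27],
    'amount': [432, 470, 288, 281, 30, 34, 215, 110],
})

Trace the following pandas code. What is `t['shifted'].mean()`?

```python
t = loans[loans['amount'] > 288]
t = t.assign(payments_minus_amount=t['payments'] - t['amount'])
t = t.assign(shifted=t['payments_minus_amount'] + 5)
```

-373.0

filter rows where amount > 288:
     branch  payments  amount
0     North       107     432
1  Downtown        39     470
add column payments_minus_amount = t['payments'] - t['amount']:
     branch  payments  amount  payments_minus_amount
0     North       107     432                   -325
1  Downtown        39     470                   -431
add column shifted = t['payments_minus_amount'] + 5:
     branch  payments  amount  payments_minus_amount  shifted
0     North       107     432                   -325     -320
1  Downtown        39     470                   -431     -426
Reading off the mean of column 'shifted', we get -373.0.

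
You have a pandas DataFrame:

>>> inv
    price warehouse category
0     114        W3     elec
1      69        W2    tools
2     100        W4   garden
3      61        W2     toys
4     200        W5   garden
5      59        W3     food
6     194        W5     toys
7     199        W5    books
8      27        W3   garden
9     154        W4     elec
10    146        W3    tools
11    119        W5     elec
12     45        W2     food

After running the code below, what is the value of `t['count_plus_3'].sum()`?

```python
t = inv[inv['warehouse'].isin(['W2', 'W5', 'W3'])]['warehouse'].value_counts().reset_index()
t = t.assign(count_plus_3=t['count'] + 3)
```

filter rows where warehouse in ['W2', 'W5', 'W3']:
    price warehouse category
0     114        W3     elec
1      69        W2    tools
3      61        W2     toys
4     200        W5   garden
5      59        W3     food
6     194        W5     toys
7     199        W5    books
8      27        W3   garden
10    146        W3    tools
11    119        W5     elec
12     45        W2     food
value_counts of warehouse:
warehouse
W3    4
W5    4
W2    3
Name: count, dtype: int64
reset_index():
  warehouse  count
0        W3      4
1        W5      4
2        W2      3
add column count_plus_3 = t['count'] + 3:
  warehouse  count  count_plus_3
0        W3      4             7
1        W5      4             7
2        W2      3             6
Reading off the sum of column 'count_plus_3', we get 20.

20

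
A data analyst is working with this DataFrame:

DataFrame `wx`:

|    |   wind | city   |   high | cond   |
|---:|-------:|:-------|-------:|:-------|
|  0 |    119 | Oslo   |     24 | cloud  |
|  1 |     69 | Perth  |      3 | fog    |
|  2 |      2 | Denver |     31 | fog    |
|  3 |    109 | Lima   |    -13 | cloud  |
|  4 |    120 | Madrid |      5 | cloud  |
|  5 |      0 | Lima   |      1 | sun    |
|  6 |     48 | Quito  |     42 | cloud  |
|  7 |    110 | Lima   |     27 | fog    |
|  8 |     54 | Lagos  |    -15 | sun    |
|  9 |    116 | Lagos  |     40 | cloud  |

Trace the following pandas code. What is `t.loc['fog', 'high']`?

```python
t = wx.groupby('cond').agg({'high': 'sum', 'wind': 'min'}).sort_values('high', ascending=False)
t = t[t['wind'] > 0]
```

61

group by cond: sum(high), min(wind):
       high  wind
cond             
cloud    98    48
fog      61     2
sun     -14     0
sort by high descending:
       high  wind
cond             
cloud    98    48
fog      61     2
sun     -14     0
filter rows where wind > 0:
       high  wind
cond             
cloud    98    48
fog      61     2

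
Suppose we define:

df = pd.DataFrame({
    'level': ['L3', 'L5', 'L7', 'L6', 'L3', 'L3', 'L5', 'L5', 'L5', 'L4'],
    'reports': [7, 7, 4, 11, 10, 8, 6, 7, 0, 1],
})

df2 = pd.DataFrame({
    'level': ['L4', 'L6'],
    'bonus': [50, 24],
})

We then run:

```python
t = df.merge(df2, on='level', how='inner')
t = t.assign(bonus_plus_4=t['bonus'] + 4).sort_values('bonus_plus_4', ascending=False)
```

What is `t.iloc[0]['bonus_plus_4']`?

54

merge on 'level' (how='inner') → 2 rows:
  level  reports  bonus
0    L6       11     24
1    L4        1     50
add column bonus_plus_4 = t['bonus'] + 4:
  level  reports  bonus  bonus_plus_4
0    L6       11     24            28
1    L4        1     50            54
sort by bonus_plus_4 descending:
  level  reports  bonus  bonus_plus_4
1    L4        1     50            54
0    L6       11     24            28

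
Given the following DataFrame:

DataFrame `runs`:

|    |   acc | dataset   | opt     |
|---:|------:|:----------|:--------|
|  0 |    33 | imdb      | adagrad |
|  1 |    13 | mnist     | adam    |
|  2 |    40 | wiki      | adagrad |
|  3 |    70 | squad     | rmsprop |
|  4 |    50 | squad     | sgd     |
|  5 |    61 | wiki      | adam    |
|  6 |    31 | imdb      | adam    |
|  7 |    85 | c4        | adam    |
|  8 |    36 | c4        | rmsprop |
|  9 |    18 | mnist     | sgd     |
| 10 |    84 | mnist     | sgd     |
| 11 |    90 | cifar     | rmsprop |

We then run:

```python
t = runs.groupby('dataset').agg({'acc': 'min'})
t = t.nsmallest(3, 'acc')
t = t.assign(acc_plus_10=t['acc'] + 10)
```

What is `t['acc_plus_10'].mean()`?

36.6666666667

group by dataset, min of acc:
         acc
dataset     
c4        36
cifar     90
imdb      31
mnist     13
squad     50
wiki      40
take 3 rows with smallest acc:
         acc
dataset     
mnist     13
imdb      31
c4        36
add column acc_plus_10 = t['acc'] + 10:
         acc  acc_plus_10
dataset                  
mnist     13           23
imdb      31           41
c4        36           46
Taking the mean of column 'acc_plus_10' gives 36.6666666667.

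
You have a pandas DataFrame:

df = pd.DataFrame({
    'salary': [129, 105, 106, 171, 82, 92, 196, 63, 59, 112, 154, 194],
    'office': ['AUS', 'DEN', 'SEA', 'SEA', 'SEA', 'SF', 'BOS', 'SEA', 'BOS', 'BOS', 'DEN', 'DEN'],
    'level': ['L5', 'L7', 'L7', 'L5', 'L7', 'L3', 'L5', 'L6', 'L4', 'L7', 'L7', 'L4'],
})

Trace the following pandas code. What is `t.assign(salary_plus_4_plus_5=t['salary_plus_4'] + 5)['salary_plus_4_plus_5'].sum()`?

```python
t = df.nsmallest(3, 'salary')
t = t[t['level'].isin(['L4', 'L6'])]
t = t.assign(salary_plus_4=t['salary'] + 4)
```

take 3 rows with smallest salary:
   salary office level
8      59    BOS    L4
7      63    SEA    L6
4      82    SEA    L7
filter rows where level in ['L4', 'L6']:
   salary office level
8      59    BOS    L4
7      63    SEA    L6
add column salary_plus_4 = t['salary'] + 4:
   salary office level  salary_plus_4
8      59    BOS    L4             63
7      63    SEA    L6             67
add column salary_plus_4_plus_5 = t['salary_plus_4'] + 5:
   salary office level  salary_plus_4  salary_plus_4_plus_5
8      59    BOS    L4             63                    68
7      63    SEA    L6             67                    72
So sum() = 140.

140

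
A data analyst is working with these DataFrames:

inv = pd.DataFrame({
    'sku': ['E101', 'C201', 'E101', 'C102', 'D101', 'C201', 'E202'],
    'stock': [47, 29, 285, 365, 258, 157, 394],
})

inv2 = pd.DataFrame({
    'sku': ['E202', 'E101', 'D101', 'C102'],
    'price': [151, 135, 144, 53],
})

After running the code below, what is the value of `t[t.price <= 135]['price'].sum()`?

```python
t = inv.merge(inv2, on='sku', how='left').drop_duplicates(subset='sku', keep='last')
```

merge on 'sku' (how='left') → 7 rows:
    sku  stock  price
0  E101     47  135.0
1  C201     29    NaN
2  E101    285  135.0
3  C102    365   53.0
4  D101    258  144.0
5  C201    157    NaN
6  E202    394  151.0
drop duplicate sku (keep=last):
    sku  stock  price
2  E101    285  135.0
3  C102    365   53.0
4  D101    258  144.0
5  C201    157    NaN
6  E202    394  151.0
filter rows where price <= 135:
    sku  stock  price
2  E101    285  135.0
3  C102    365   53.0
Reading off the sum of column 'price', we get 188.0.

188.0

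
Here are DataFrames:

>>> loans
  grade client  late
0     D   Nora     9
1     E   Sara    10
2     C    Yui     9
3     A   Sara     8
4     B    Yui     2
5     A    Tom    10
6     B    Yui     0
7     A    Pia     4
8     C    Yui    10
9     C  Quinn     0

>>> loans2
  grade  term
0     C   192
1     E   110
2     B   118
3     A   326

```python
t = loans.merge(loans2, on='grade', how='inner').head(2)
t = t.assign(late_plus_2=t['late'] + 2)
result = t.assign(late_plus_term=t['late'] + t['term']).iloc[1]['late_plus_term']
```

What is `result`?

merge on 'grade' (how='inner') → 9 rows:
  grade client  late  term
0     E   Sara    10   110
1     C    Yui     9   192
2     A   Sara     8   326
3     B    Yui     2   118
4     A    Tom    10   326
5     B    Yui     0   118
6     A    Pia     4   326
7     C    Yui    10   192
8     C  Quinn     0   192
take first 2 rows:
  grade client  late  term
0     E   Sara    10   110
1     C    Yui     9   192
add column late_plus_2 = t['late'] + 2:
  grade client  late  term  late_plus_2
0     E   Sara    10   110           12
1     C    Yui     9   192           11
add column late_plus_term = t['late'] + t['term']:
  grade client  late  term  late_plus_2  late_plus_term
0     E   Sara    10   110           12             120
1     C    Yui     9   192           11             201
The value at position 1, column 'late_plus_term' is 201.

201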